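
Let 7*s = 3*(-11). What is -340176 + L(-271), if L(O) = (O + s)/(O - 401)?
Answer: -800092987/2352 ≈ -3.4018e+5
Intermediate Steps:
s = -33/7 (s = (3*(-11))/7 = (⅐)*(-33) = -33/7 ≈ -4.7143)
L(O) = (-33/7 + O)/(-401 + O) (L(O) = (O - 33/7)/(O - 401) = (-33/7 + O)/(-401 + O))
-340176 + L(-271) = -340176 + (-33/7 - 271)/(-401 - 271) = -340176 - 1930/7/(-672) = -340176 - 1/672*(-1930/7) = -340176 + 965/2352 = -800092987/2352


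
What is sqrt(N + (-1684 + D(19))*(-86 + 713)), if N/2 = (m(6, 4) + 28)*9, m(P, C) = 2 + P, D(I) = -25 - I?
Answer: 18*I*sqrt(3342) ≈ 1040.6*I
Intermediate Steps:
N = 648 (N = 2*(((2 + 6) + 28)*9) = 2*((8 + 28)*9) = 2*(36*9) = 2*324 = 648)
sqrt(N + (-1684 + D(19))*(-86 + 713)) = sqrt(648 + (-1684 + (-25 - 1*19))*(-86 + 713)) = sqrt(648 + (-1684 + (-25 - 19))*627) = sqrt(648 + (-1684 - 44)*627) = sqrt(648 - 1728*627) = sqrt(648 - 1083456) = sqrt(-1082808) = 18*I*sqrt(3342)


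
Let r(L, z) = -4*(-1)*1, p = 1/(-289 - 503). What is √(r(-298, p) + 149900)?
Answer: 12*√1041 ≈ 387.17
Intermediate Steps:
p = -1/792 (p = 1/(-792) = -1/792 ≈ -0.0012626)
r(L, z) = 4 (r(L, z) = 4*1 = 4)
√(r(-298, p) + 149900) = √(4 + 149900) = √149904 = 12*√1041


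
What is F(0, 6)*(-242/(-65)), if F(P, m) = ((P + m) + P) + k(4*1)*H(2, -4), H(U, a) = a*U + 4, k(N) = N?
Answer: -484/13 ≈ -37.231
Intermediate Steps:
H(U, a) = 4 + U*a (H(U, a) = U*a + 4 = 4 + U*a)
F(P, m) = -16 + m + 2*P (F(P, m) = ((P + m) + P) + (4*1)*(4 + 2*(-4)) = (m + 2*P) + 4*(4 - 8) = (m + 2*P) + 4*(-4) = (m + 2*P) - 16 = -16 + m + 2*P)
F(0, 6)*(-242/(-65)) = (-16 + 6 + 2*0)*(-242/(-65)) = (-16 + 6 + 0)*(-242*(-1/65)) = -10*242/65 = -484/13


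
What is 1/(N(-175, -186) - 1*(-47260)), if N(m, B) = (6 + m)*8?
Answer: 1/45908 ≈ 2.1783e-5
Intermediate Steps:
N(m, B) = 48 + 8*m
1/(N(-175, -186) - 1*(-47260)) = 1/((48 + 8*(-175)) - 1*(-47260)) = 1/((48 - 1400) + 47260) = 1/(-1352 + 47260) = 1/45908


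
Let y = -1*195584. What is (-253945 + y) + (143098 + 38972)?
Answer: -267459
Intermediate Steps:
y = -195584
(-253945 + y) + (143098 + 38972) = (-253945 - 195584) + (143098 + 38972) = -449529 + 182070 = -267459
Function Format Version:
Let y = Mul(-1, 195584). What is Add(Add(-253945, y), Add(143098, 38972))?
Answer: -267459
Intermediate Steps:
y = -195584
Add(Add(-253945, y), Add(143098, 38972)) = Add(Add(-253945, -195584), Add(143098, 38972)) = Add(-449529, 182070) = -267459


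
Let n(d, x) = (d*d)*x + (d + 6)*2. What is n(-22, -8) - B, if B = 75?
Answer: -3979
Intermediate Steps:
n(d, x) = 12 + 2*d + x*d² (n(d, x) = d²*x + (6 + d)*2 = x*d² + (12 + 2*d) = 12 + 2*d + x*d²)
n(-22, -8) - B = (12 + 2*(-22) - 8*(-22)²) - 1*75 = (12 - 44 - 8*484) - 75 = (12 - 44 - 3872) - 75 = -3904 - 75 = -3979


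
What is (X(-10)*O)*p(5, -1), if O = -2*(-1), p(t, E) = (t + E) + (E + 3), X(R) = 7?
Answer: 84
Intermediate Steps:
p(t, E) = 3 + t + 2*E (p(t, E) = (E + t) + (3 + E) = 3 + t + 2*E)
O = 2
(X(-10)*O)*p(5, -1) = (7*2)*(3 + 5 + 2*(-1)) = 14*(3 + 5 - 2) = 14*6 = 84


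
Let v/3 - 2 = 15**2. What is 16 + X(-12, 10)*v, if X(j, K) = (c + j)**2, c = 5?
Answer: 33385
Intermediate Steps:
X(j, K) = (5 + j)**2
v = 681 (v = 6 + 3*15**2 = 6 + 3*225 = 6 + 675 = 681)
16 + X(-12, 10)*v = 16 + (5 - 12)**2*681 = 16 + (-7)**2*681 = 16 + 49*681 = 16 + 33369 = 33385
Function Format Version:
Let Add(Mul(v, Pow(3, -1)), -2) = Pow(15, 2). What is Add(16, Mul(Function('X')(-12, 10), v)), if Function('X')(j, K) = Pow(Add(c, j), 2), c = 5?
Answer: 33385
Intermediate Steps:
Function('X')(j, K) = Pow(Add(5, j), 2)
v = 681 (v = Add(6, Mul(3, Pow(15, 2))) = Add(6, Mul(3, 225)) = Add(6, 675) = 681)
Add(16, Mul(Function('X')(-12, 10), v)) = Add(16, Mul(Pow(Add(5, -12), 2), 681)) = Add(16, Mul(Pow(-7, 2), 681)) = Add(16, Mul(49, 681)) = Add(16, 33369) = 33385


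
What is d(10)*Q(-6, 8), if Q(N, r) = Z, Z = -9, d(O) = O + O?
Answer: -180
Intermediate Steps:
d(O) = 2*O
Q(N, r) = -9
d(10)*Q(-6, 8) = (2*10)*(-9) = 20*(-9) = -180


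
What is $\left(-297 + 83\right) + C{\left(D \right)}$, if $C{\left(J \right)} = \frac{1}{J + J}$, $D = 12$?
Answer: $- \frac{5135}{24} \approx -213.96$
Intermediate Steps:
$C{\left(J \right)} = \frac{1}{2 J}$
$\left(-297 + 83\right) + C{\left(D \right)} = \left(-297 + 83\right) + \frac{1}{2 \cdot 12} = -214 + \frac{1}{2} \cdot \frac{1}{12} = -214 + \frac{1}{24} = - \frac{5135}{24}$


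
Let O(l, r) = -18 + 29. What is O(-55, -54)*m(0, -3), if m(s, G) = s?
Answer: 0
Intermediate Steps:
O(l, r) = 11
O(-55, -54)*m(0, -3) = 11*0 = 0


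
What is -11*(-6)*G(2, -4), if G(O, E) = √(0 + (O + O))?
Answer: 132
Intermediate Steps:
G(O, E) = √2*√O (G(O, E) = √(0 + 2*O) = √(2*O) = √2*√O)
-11*(-6)*G(2, -4) = -11*(-6)*√2*√2 = -(-66)*2 = -1*(-132) = 132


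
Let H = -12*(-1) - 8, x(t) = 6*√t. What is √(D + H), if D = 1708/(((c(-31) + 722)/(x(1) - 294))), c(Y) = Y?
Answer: 2*I*√84498935/691 ≈ 26.606*I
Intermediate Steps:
H = 4 (H = 12 - 8 = 4)
D = -491904/691 (D = 1708/(((-31 + 722)/(6*√1 - 294))) = 1708/((691/(6*1 - 294))) = 1708/((691/(6 - 294))) = 1708/((691/(-288))) = 1708/((691*(-1/288))) = 1708/(-691/288) = 1708*(-288/691) = -491904/691 ≈ -711.87)
√(D + H) = √(-491904/691 + 4) = √(-489140/691) = 2*I*√84498935/691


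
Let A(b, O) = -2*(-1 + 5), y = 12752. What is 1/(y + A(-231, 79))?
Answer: 1/12744 ≈ 7.8468e-5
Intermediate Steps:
A(b, O) = -8 (A(b, O) = -2*4 = -8)
1/(y + A(-231, 79)) = 1/(12752 - 8) = 1/12744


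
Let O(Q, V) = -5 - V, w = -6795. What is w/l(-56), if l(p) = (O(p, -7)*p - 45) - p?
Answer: 6795/101 ≈ 67.277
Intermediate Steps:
l(p) = -45 + p (l(p) = ((-5 - 1*(-7))*p - 45) - p = ((-5 + 7)*p - 45) - p = (2*p - 45) - p = (-45 + 2*p) - p = -45 + p)
w/l(-56) = -6795/(-45 - 56) = -6795/(-101) = -6795*(-1/101) = 6795/101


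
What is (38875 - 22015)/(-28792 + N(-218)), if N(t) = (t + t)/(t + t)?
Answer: -5620/9597 ≈ -0.58560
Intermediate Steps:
N(t) = 1 (N(t) = (2*t)/((2*t)) = (2*t)*(1/(2*t)) = 1)
(38875 - 22015)/(-28792 + N(-218)) = (38875 - 22015)/(-28792 + 1) = 16860/(-28791) = 16860*(-1/28791) = -5620/9597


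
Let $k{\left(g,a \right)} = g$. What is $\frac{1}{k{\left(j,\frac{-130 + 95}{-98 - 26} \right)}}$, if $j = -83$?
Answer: $- \frac{1}{83} \approx -0.012048$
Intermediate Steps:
$\frac{1}{k{\left(j,\frac{-130 + 95}{-98 - 26} \right)}} = \frac{1}{-83} = - \frac{1}{83}$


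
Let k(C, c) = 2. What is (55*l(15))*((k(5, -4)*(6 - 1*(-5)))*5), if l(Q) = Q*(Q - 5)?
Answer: 907500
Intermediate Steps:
l(Q) = Q*(-5 + Q)
(55*l(15))*((k(5, -4)*(6 - 1*(-5)))*5) = (55*(15*(-5 + 15)))*((2*(6 - 1*(-5)))*5) = (55*(15*10))*((2*(6 + 5))*5) = (55*150)*((2*11)*5) = 8250*(22*5) = 8250*110 = 907500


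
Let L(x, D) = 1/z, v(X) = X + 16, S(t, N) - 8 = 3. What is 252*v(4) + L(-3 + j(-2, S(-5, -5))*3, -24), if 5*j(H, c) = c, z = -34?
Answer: 171359/34 ≈ 5040.0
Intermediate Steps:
S(t, N) = 11 (S(t, N) = 8 + 3 = 11)
j(H, c) = c/5
v(X) = 16 + X
L(x, D) = -1/34 (L(x, D) = 1/(-34) = -1/34)
252*v(4) + L(-3 + j(-2, S(-5, -5))*3, -24) = 252*(16 + 4) - 1/34 = 252*20 - 1/34 = 5040 - 1/34 = 171359/34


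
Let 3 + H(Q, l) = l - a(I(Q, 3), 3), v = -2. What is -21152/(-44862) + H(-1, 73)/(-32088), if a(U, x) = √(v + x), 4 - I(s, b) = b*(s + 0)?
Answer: 112604983/239921976 ≈ 0.46934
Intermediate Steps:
I(s, b) = 4 - b*s (I(s, b) = 4 - b*(s + 0) = 4 - b*s)
a(U, x) = √(-2 + x)
H(Q, l) = -4 + l (H(Q, l) = -3 + (l - √(-2 + 3)) = -3 + (l - √1) = -3 + (l - 1*1) = -3 + (l - 1) = -3 + (-1 + l) = -4 + l)
-21152/(-44862) + H(-1, 73)/(-32088) = -21152/(-44862) + (-4 + 73)/(-32088) = -21152*(-1/44862) + 69*(-1/32088) = 10576/22431 - 23/10696 = 112604983/239921976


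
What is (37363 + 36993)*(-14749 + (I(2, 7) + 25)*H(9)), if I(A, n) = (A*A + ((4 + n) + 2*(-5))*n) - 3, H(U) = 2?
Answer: -1091769148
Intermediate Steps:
I(A, n) = -3 + A² + n*(-6 + n) (I(A, n) = (A² + ((4 + n) - 10)*n) - 3 = (A² + (-6 + n)*n) - 3 = (A² + n*(-6 + n)) - 3 = -3 + A² + n*(-6 + n))
(37363 + 36993)*(-14749 + (I(2, 7) + 25)*H(9)) = (37363 + 36993)*(-14749 + ((-3 + 2² + 7² - 6*7) + 25)*2) = 74356*(-14749 + ((-3 + 4 + 49 - 42) + 25)*2) = 74356*(-14749 + (8 + 25)*2) = 74356*(-14749 + 33*2) = 74356*(-14749 + 66) = 74356*(-14683) = -1091769148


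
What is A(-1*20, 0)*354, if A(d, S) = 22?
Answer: 7788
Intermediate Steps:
A(-1*20, 0)*354 = 22*354 = 7788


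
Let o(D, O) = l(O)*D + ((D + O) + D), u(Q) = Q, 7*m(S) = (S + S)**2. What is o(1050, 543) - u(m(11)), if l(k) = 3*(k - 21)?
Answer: 11528117/7 ≈ 1.6469e+6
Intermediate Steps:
m(S) = 4*S**2/7 (m(S) = (S + S)**2/7 = (2*S)**2/7 = (4*S**2)/7 = 4*S**2/7)
l(k) = -63 + 3*k (l(k) = 3*(-21 + k) = -63 + 3*k)
o(D, O) = O + 2*D + D*(-63 + 3*O) (o(D, O) = (-63 + 3*O)*D + ((D + O) + D) = D*(-63 + 3*O) + (O + 2*D) = O + 2*D + D*(-63 + 3*O))
o(1050, 543) - u(m(11)) = (543 - 61*1050 + 3*1050*543) - 4*11**2/7 = (543 - 64050 + 1710450) - 4*121/7 = 1646943 - 1*484/7 = 1646943 - 484/7 = 11528117/7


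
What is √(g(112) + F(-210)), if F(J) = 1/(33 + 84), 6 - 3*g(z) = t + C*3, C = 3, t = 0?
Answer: 2*I*√377/39 ≈ 0.99572*I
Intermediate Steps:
g(z) = -1 (g(z) = 2 - (0 + 3*3)/3 = 2 - (0 + 9)/3 = 2 - ⅓*9 = 2 - 3 = -1)
F(J) = 1/117
√(g(112) + F(-210)) = √(-1 + 1/117) = √(-116/117) = 2*I*√377/39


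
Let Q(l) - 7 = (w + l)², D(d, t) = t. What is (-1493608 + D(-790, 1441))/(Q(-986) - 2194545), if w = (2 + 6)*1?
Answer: 1492167/1238054 ≈ 1.2053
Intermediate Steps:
w = 8 (w = 8*1 = 8)
Q(l) = 7 + (8 + l)²
(-1493608 + D(-790, 1441))/(Q(-986) - 2194545) = (-1493608 + 1441)/((7 + (8 - 986)²) - 2194545) = -1492167/((7 + (-978)²) - 2194545) = -1492167/((7 + 956484) - 2194545) = -1492167/(956491 - 2194545) = -1492167/(-1238054) = -1492167*(-1/1238054) = 1492167/1238054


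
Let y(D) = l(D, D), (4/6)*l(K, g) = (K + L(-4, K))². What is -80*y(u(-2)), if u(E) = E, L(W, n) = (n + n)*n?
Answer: -4320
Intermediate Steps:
L(W, n) = 2*n² (L(W, n) = (2*n)*n = 2*n²)
l(K, g) = 3*(K + 2*K²)²/2
y(D) = 3*D²*(1 + 2*D)²/2
-80*y(u(-2)) = -120*(-2)²*(1 + 2*(-2))² = -120*4*(1 - 4)² = -120*4*(-3)² = -120*4*9 = -80*54 = -4320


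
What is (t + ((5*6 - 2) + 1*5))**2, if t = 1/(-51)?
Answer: 2829124/2601 ≈ 1087.7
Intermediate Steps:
t = -1/51 ≈ -0.019608
(t + ((5*6 - 2) + 1*5))**2 = (-1/51 + ((5*6 - 2) + 1*5))**2 = (-1/51 + ((30 - 2) + 5))**2 = (-1/51 + (28 + 5))**2 = (-1/51 + 33)**2 = (1682/51)**2 = 2829124/2601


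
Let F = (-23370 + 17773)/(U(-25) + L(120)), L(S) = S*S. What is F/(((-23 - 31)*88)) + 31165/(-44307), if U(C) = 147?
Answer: -328319721/466822928 ≈ -0.70331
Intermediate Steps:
L(S) = S²
F = -5597/14547 (F = (-23370 + 17773)/(147 + 120²) = -5597/(147 + 14400) = -5597/14547 ≈ -0.38475)
F/(((-23 - 31)*88)) + 31165/(-44307) = -5597*1/(88*(-23 - 31))/14547 + 31165/(-44307) = -5597/(14547*((-54*88))) + 31165*(-1/44307) = -5597/14547/(-4752) - 31165/44307 = -5597/14547*(-1/4752) - 31165/44307 = 5597/69127344 - 31165/44307 = -328319721/466822928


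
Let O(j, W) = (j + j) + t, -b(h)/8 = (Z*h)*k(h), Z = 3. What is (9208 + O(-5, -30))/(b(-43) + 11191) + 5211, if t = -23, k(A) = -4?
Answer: 36814468/7063 ≈ 5212.3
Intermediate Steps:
b(h) = 96*h (b(h) = -8*3*h*(-4) = -(-96)*h = 96*h)
O(j, W) = -23 + 2*j (O(j, W) = (j + j) - 23 = 2*j - 23 = -23 + 2*j)
(9208 + O(-5, -30))/(b(-43) + 11191) + 5211 = (9208 + (-23 + 2*(-5)))/(96*(-43) + 11191) + 5211 = (9208 + (-23 - 10))/(-4128 + 11191) + 5211 = (9208 - 33)/7063 + 5211 = 9175*(1/7063) + 5211 = 9175/7063 + 5211 = 36814468/7063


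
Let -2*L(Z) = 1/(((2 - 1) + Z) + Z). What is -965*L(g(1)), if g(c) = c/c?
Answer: 965/6 ≈ 160.83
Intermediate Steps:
g(c) = 1
L(Z) = -1/(2*(1 + 2*Z)) (L(Z) = -1/(2*(((2 - 1) + Z) + Z)) = -1/(2*((1 + Z) + Z)) = -1/(2*(1 + 2*Z)))
-965*L(g(1)) = -(-965)/(2 + 4*1) = -(-965)/(2 + 4) = -(-965)/6 = -965*(-1/6) = 965/6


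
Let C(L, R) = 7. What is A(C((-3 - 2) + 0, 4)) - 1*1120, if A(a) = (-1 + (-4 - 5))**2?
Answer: -1020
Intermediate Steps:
A(a) = 100 (A(a) = (-1 - 9)**2 = (-10)**2 = 100)
A(C((-3 - 2) + 0, 4)) - 1*1120 = 100 - 1*1120 = 100 - 1120 = -1020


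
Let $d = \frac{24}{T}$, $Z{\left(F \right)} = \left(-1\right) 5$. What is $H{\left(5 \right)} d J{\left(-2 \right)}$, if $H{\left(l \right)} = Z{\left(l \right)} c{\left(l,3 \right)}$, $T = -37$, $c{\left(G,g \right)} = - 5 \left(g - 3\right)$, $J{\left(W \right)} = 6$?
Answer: $0$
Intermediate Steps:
$c{\left(G,g \right)} = 15 - 5 g$ ($c{\left(G,g \right)} = - 5 \left(-3 + g\right) = 15 - 5 g$)
$Z{\left(F \right)} = -5$
$H{\left(l \right)} = 0$ ($H{\left(l \right)} = - 5 \left(15 - 15\right) = \left(-5\right) 0 = 0$)
$d = - \frac{24}{37}$ ($d = \frac{24}{-37} = 24 \left(- \frac{1}{37}\right) = - \frac{24}{37} \approx -0.64865$)
$H{\left(5 \right)} d J{\left(-2 \right)} = 0 \left(- \frac{24}{37}\right) 6 = 0 \cdot 6 = 0$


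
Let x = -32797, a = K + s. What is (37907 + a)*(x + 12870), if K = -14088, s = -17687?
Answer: -122192364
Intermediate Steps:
a = -31775 (a = -14088 - 17687 = -31775)
(37907 + a)*(x + 12870) = (37907 - 31775)*(-32797 + 12870) = 6132*(-19927) = -122192364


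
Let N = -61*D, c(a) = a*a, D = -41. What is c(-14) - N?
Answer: -2305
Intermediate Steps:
c(a) = a²
N = 2501 (N = -61*(-41) = 2501)
c(-14) - N = (-14)² - 1*2501 = 196 - 2501 = -2305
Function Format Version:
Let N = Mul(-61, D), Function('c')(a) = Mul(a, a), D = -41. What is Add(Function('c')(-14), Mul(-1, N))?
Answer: -2305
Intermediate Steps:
Function('c')(a) = Pow(a, 2)
N = 2501 (N = Mul(-61, -41) = 2501)
Add(Function('c')(-14), Mul(-1, N)) = Add(Pow(-14, 2), Mul(-1, 2501)) = Add(196, -2501) = -2305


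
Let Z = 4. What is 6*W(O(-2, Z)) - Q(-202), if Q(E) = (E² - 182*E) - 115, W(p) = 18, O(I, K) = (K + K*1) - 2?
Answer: -77345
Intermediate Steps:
O(I, K) = -2 + 2*K (O(I, K) = (K + K) - 2 = 2*K - 2 = -2 + 2*K)
Q(E) = -115 + E² - 182*E
6*W(O(-2, Z)) - Q(-202) = 6*18 - (-115 + (-202)² - 182*(-202)) = 108 - (-115 + 40804 + 36764) = 108 - 1*77453 = 108 - 77453 = -77345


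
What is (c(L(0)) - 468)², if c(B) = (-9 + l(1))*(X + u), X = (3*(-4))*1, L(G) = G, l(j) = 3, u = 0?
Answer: 156816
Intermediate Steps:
X = -12 (X = -12*1 = -12)
c(B) = 72 (c(B) = (-9 + 3)*(-12 + 0) = -6*(-12) = 72)
(c(L(0)) - 468)² = (72 - 468)² = (-396)² = 156816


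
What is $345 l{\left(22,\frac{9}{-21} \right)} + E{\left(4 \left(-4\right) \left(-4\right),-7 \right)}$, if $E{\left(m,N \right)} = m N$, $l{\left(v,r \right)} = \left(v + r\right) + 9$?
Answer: $\frac{70694}{7} \approx 10099.0$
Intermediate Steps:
$l{\left(v,r \right)} = 9 + r + v$ ($l{\left(v,r \right)} = \left(r + v\right) + 9 = 9 + r + v$)
$E{\left(m,N \right)} = N m$
$345 l{\left(22,\frac{9}{-21} \right)} + E{\left(4 \left(-4\right) \left(-4\right),-7 \right)} = 345 \left(9 + \frac{9}{-21} + 22\right) - 7 \cdot 4 \left(-4\right) \left(-4\right) = 345 \left(9 + 9 \left(- \frac{1}{21}\right) + 22\right) - 7 \left(\left(-16\right) \left(-4\right)\right) = 345 \left(9 - \frac{3}{7} + 22\right) - 448 = 345 \cdot \frac{214}{7} - 448 = \frac{73830}{7} - 448 = \frac{70694}{7}$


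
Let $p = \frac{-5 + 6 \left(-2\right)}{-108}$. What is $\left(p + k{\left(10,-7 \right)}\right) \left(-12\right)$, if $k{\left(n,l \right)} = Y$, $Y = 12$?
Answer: $- \frac{1313}{9} \approx -145.89$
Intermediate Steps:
$k{\left(n,l \right)} = 12$
$p = \frac{17}{108}$ ($p = \left(-5 - 12\right) \left(- \frac{1}{108}\right) = \left(-17\right) \left(- \frac{1}{108}\right) = \frac{17}{108} \approx 0.15741$)
$\left(p + k{\left(10,-7 \right)}\right) \left(-12\right) = \left(\frac{17}{108} + 12\right) \left(-12\right) = \frac{1313}{108} \left(-12\right) = - \frac{1313}{9}$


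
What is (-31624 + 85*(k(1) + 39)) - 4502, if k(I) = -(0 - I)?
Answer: -32726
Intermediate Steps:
k(I) = I (k(I) = -(-1)*I = I)
(-31624 + 85*(k(1) + 39)) - 4502 = (-31624 + 85*(1 + 39)) - 4502 = (-31624 + 85*40) - 4502 = (-31624 + 3400) - 4502 = -28224 - 4502 = -32726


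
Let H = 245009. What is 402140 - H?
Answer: 157131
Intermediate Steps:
402140 - H = 402140 - 1*245009 = 402140 - 245009 = 157131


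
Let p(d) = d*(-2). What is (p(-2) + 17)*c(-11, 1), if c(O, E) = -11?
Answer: -231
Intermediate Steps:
p(d) = -2*d
(p(-2) + 17)*c(-11, 1) = (-2*(-2) + 17)*(-11) = (4 + 17)*(-11) = 21*(-11) = -231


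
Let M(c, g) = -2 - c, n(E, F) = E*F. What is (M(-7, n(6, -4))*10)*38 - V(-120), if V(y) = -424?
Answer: 2324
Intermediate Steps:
(M(-7, n(6, -4))*10)*38 - V(-120) = ((-2 - 1*(-7))*10)*38 - 1*(-424) = ((-2 + 7)*10)*38 + 424 = (5*10)*38 + 424 = 50*38 + 424 = 1900 + 424 = 2324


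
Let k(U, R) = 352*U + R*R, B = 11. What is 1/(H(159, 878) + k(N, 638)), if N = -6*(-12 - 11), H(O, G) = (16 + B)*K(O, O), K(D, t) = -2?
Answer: 1/455566 ≈ 2.1951e-6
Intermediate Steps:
H(O, G) = -54 (H(O, G) = (16 + 11)*(-2) = 27*(-2) = -54)
N = 138 (N = -6*(-23) = 138)
k(U, R) = R² + 352*U (k(U, R) = 352*U + R² = R² + 352*U)
1/(H(159, 878) + k(N, 638)) = 1/(-54 + (638² + 352*138)) = 1/(-54 + (407044 + 48576)) = 1/(-54 + 455620) = 1/455566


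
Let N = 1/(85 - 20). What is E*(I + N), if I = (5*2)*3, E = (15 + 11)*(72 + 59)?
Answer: 511162/5 ≈ 1.0223e+5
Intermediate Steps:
E = 3406 (E = 26*131 = 3406)
I = 30 (I = 10*3 = 30)
N = 1/65 ≈ 0.015385
E*(I + N) = 3406*(30 + 1/65) = 3406*(1951/65) = 511162/5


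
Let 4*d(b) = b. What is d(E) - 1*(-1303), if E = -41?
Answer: 5171/4 ≈ 1292.8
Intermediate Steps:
d(b) = b/4
d(E) - 1*(-1303) = (¼)*(-41) - 1*(-1303) = -41/4 + 1303 = 5171/4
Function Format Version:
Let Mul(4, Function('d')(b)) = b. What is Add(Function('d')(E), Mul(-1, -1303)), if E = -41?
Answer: Rational(5171, 4) ≈ 1292.8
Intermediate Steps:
Function('d')(b) = Mul(Rational(1, 4), b)
Add(Function('d')(E), Mul(-1, -1303)) = Add(Mul(Rational(1, 4), -41), Mul(-1, -1303)) = Add(Rational(-41, 4), 1303) = Rational(5171, 4)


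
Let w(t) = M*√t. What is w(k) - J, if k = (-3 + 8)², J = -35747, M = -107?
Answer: 35212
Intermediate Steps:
k = 25 (k = 5² = 25)
w(t) = -107*√t
w(k) - J = -107*√25 - 1*(-35747) = -107*5 + 35747 = -535 + 35747 = 35212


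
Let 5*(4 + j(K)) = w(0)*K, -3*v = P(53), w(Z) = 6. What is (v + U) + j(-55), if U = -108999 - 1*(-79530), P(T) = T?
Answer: -88670/3 ≈ -29557.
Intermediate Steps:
v = -53/3 (v = -1/3*53 = -53/3 ≈ -17.667)
U = -29469 (U = -108999 + 79530 = -29469)
j(K) = -4 + 6*K/5 (j(K) = -4 + (6*K)/5 = -4 + 6*K/5)
(v + U) + j(-55) = (-53/3 - 29469) + (-4 + (6/5)*(-55)) = -88460/3 + (-4 - 66) = -88460/3 - 70 = -88670/3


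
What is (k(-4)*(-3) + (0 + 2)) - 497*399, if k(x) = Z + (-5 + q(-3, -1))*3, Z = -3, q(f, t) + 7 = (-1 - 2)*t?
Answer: -198211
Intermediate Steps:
q(f, t) = -7 - 3*t (q(f, t) = -7 + (-1 - 2)*t = -7 - 3*t)
k(x) = -30 (k(x) = -3 + (-5 + (-7 - 3*(-1)))*3 = -3 + (-5 + (-7 + 3))*3 = -3 + (-5 - 4)*3 = -3 - 9*3 = -3 - 27 = -30)
(k(-4)*(-3) + (0 + 2)) - 497*399 = (-30*(-3) + (0 + 2)) - 497*399 = (90 + 2) - 198303 = 92 - 198303 = -198211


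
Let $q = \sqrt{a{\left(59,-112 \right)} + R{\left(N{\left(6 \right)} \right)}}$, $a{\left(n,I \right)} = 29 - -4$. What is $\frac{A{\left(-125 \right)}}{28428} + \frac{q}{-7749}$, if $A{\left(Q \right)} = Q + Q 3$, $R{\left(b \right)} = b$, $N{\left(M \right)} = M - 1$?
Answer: $- \frac{125}{7107} - \frac{\sqrt{38}}{7749} \approx -0.018384$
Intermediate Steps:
$N{\left(M \right)} = -1 + M$
$A{\left(Q \right)} = 4 Q$ ($A{\left(Q \right)} = Q + 3 Q = 4 Q$)
$a{\left(n,I \right)} = 33$ ($a{\left(n,I \right)} = 29 + 4 = 33$)
$q = \sqrt{38}$ ($q = \sqrt{33 + \left(-1 + 6\right)} = \sqrt{33 + 5} = \sqrt{38} \approx 6.1644$)
$\frac{A{\left(-125 \right)}}{28428} + \frac{q}{-7749} = \frac{4 \left(-125\right)}{28428} + \frac{\sqrt{38}}{-7749} = \left(-500\right) \frac{1}{28428} + \sqrt{38} \left(- \frac{1}{7749}\right) = - \frac{125}{7107} - \frac{\sqrt{38}}{7749}$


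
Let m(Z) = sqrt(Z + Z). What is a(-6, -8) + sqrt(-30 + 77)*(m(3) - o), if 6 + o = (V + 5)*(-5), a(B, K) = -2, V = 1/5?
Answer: -2 + sqrt(47)*(32 + sqrt(6)) ≈ 234.17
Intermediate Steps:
V = 1/5 ≈ 0.20000
o = -32 (o = -6 + (1/5 + 5)*(-5) = -6 + (26/5)*(-5) = -6 - 26 = -32)
m(Z) = sqrt(2)*sqrt(Z) (m(Z) = sqrt(2*Z) = sqrt(2)*sqrt(Z))
a(-6, -8) + sqrt(-30 + 77)*(m(3) - o) = -2 + sqrt(-30 + 77)*(sqrt(2)*sqrt(3) - 1*(-32)) = -2 + sqrt(47)*(sqrt(6) + 32) = -2 + sqrt(47)*(32 + sqrt(6))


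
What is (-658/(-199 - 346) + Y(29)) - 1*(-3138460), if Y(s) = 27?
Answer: 1710476073/545 ≈ 3.1385e+6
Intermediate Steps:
(-658/(-199 - 346) + Y(29)) - 1*(-3138460) = (-658/(-199 - 346) + 27) - 1*(-3138460) = (-658/(-545) + 27) + 3138460 = (-658*(-1/545) + 27) + 3138460 = (658/545 + 27) + 3138460 = 15373/545 + 3138460 = 1710476073/545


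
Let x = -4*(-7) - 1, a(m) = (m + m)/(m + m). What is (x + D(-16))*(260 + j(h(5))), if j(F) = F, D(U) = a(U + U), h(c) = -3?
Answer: 7196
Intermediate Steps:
a(m) = 1 (a(m) = (2*m)/((2*m)) = (2*m)*(1/(2*m)) = 1)
x = 27 (x = 28 - 1 = 27)
D(U) = 1
(x + D(-16))*(260 + j(h(5))) = (27 + 1)*(260 - 3) = 28*257 = 7196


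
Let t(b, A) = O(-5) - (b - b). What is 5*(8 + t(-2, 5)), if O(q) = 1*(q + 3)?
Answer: 30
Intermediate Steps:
O(q) = 3 + q (O(q) = 1*(3 + q) = 3 + q)
t(b, A) = -2 (t(b, A) = (3 - 5) - (b - b) = -2 - 1*0 = -2 + 0 = -2)
5*(8 + t(-2, 5)) = 5*(8 - 2) = 5*6 = 30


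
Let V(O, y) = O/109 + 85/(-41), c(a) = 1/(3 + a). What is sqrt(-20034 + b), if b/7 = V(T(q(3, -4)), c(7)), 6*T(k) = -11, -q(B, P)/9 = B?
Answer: I*sqrt(14414776383882)/26814 ≈ 141.59*I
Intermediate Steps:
q(B, P) = -9*B
T(k) = -11/6 (T(k) = (1/6)*(-11) = -11/6)
V(O, y) = -85/41 + O/109 (V(O, y) = O*(1/109) + 85*(-1/41) = O/109 - 85/41 = -85/41 + O/109)
b = -392287/26814 (b = 7*(-85/41 + (1/109)*(-11/6)) = 7*(-85/41 - 11/654) = 7*(-56041/26814) = -392287/26814 ≈ -14.630)
sqrt(-20034 + b) = sqrt(-20034 - 392287/26814) = sqrt(-537583963/26814) = I*sqrt(14414776383882)/26814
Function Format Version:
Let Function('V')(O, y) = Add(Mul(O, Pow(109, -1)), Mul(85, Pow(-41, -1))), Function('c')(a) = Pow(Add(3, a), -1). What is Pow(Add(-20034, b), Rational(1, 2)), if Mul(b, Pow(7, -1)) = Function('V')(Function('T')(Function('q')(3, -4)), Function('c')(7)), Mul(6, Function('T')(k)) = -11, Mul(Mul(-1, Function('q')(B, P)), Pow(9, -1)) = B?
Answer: Mul(Rational(1, 26814), I, Pow(14414776383882, Rational(1, 2))) ≈ Mul(141.59, I)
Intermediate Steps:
Function('q')(B, P) = Mul(-9, B)
Function('T')(k) = Rational(-11, 6) (Function('T')(k) = Mul(Rational(1, 6), -11) = Rational(-11, 6))
Function('V')(O, y) = Add(Rational(-85, 41), Mul(Rational(1, 109), O)) (Function('V')(O, y) = Add(Mul(O, Rational(1, 109)), Mul(85, Rational(-1, 41))) = Add(Mul(Rational(1, 109), O), Rational(-85, 41)) = Add(Rational(-85, 41), Mul(Rational(1, 109), O)))
b = Rational(-392287, 26814) (b = Mul(7, Add(Rational(-85, 41), Mul(Rational(1, 109), Rational(-11, 6)))) = Mul(7, Add(Rational(-85, 41), Rational(-11, 654))) = Mul(7, Rational(-56041, 26814)) = Rational(-392287, 26814) ≈ -14.630)
Pow(Add(-20034, b), Rational(1, 2)) = Pow(Add(-20034, Rational(-392287, 26814)), Rational(1, 2)) = Pow(Rational(-537583963, 26814), Rational(1, 2)) = Mul(Rational(1, 26814), I, Pow(14414776383882, Rational(1, 2)))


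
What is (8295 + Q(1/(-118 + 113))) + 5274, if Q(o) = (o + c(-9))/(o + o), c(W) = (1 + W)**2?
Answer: 26819/2 ≈ 13410.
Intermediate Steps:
Q(o) = (64 + o)/(2*o) (Q(o) = (o + (1 - 9)**2)/(o + o) = (o + (-8)**2)/((2*o)) = (o + 64)*(1/(2*o)) = (64 + o)*(1/(2*o)) = (64 + o)/(2*o))
(8295 + Q(1/(-118 + 113))) + 5274 = (8295 + (64 + 1/(-118 + 113))/(2*(1/(-118 + 113)))) + 5274 = (8295 + (64 + 1/(-5))/(2*(1/(-5)))) + 5274 = (8295 + (64 - 1/5)/(2*(-1/5))) + 5274 = (8295 + (1/2)*(-5)*(319/5)) + 5274 = (8295 - 319/2) + 5274 = 16271/2 + 5274 = 26819/2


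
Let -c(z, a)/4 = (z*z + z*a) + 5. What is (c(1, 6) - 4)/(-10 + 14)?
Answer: -13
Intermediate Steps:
c(z, a) = -20 - 4*z² - 4*a*z (c(z, a) = -4*((z*z + z*a) + 5) = -4*((z² + a*z) + 5) = -4*(5 + z² + a*z) = -20 - 4*z² - 4*a*z)
(c(1, 6) - 4)/(-10 + 14) = ((-20 - 4*1² - 4*6*1) - 4)/(-10 + 14) = ((-20 - 4*1 - 24) - 4)/4 = ((-20 - 4 - 24) - 4)/4 = (-48 - 4)/4 = (¼)*(-52) = -13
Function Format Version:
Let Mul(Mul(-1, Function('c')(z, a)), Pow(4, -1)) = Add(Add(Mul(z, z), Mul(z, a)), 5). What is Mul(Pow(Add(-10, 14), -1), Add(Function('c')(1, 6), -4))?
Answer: -13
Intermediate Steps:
Function('c')(z, a) = Add(-20, Mul(-4, Pow(z, 2)), Mul(-4, a, z)) (Function('c')(z, a) = Mul(-4, Add(Add(Mul(z, z), Mul(z, a)), 5)) = Mul(-4, Add(Add(Pow(z, 2), Mul(a, z)), 5)) = Mul(-4, Add(5, Pow(z, 2), Mul(a, z))) = Add(-20, Mul(-4, Pow(z, 2)), Mul(-4, a, z)))
Mul(Pow(Add(-10, 14), -1), Add(Function('c')(1, 6), -4)) = Mul(Pow(Add(-10, 14), -1), Add(Add(-20, Mul(-4, Pow(1, 2)), Mul(-4, 6, 1)), -4)) = Mul(Pow(4, -1), Add(Add(-20, Mul(-4, 1), -24), -4)) = Mul(Rational(1, 4), Add(Add(-20, -4, -24), -4)) = Mul(Rational(1, 4), Add(-48, -4)) = Mul(Rational(1, 4), -52) = -13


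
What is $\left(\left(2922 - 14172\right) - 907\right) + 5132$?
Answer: $-7025$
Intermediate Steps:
$\left(\left(2922 - 14172\right) - 907\right) + 5132 = \left(-11250 - 907\right) + 5132 = -12157 + 5132 = -7025$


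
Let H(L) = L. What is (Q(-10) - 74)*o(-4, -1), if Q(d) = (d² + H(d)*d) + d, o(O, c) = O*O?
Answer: 1856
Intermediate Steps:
o(O, c) = O²
Q(d) = d + 2*d² (Q(d) = (d² + d*d) + d = (d² + d²) + d = 2*d² + d = d + 2*d²)
(Q(-10) - 74)*o(-4, -1) = (-10*(1 + 2*(-10)) - 74)*(-4)² = (-10*(1 - 20) - 74)*16 = (-10*(-19) - 74)*16 = (190 - 74)*16 = 116*16 = 1856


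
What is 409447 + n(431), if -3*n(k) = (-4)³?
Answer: 1228405/3 ≈ 4.0947e+5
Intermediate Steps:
n(k) = 64/3 (n(k) = -⅓*(-4)³ = -⅓*(-64) = 64/3)
409447 + n(431) = 409447 + 64/3 = 1228405/3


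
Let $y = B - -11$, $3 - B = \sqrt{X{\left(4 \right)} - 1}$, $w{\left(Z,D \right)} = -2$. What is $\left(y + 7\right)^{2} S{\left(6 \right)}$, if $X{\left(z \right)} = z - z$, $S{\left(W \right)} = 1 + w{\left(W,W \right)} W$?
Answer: $-4840 + 462 i \approx -4840.0 + 462.0 i$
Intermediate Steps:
$S{\left(W \right)} = 1 - 2 W$
$X{\left(z \right)} = 0$
$B = 3 - i$ ($B = 3 - \sqrt{0 - 1} = 3 - \sqrt{-1} = 3 - i \approx 3.0 - 1.0 i$)
$y = 14 - i$ ($y = \left(3 - i\right) - -11 = \left(3 - i\right) + 11 = 14 - i \approx 14.0 - 1.0 i$)
$\left(y + 7\right)^{2} S{\left(6 \right)} = \left(\left(14 - i\right) + 7\right)^{2} \left(1 - 12\right) = \left(21 - i\right)^{2} \left(1 - 12\right) = \left(21 - i\right)^{2} \left(-11\right) = - 11 \left(21 - i\right)^{2}$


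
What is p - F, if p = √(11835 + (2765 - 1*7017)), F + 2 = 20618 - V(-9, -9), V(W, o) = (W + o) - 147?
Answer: -20781 + √7583 ≈ -20694.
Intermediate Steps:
V(W, o) = -147 + W + o
F = 20781 (F = -2 + (20618 - (-147 - 9 - 9)) = -2 + (20618 - 1*(-165)) = -2 + (20618 + 165) = -2 + 20783 = 20781)
p = √7583 (p = √(11835 + (2765 - 7017)) = √(11835 - 4252) = √7583 ≈ 87.080)
p - F = √7583 - 1*20781 = √7583 - 20781 = -20781 + √7583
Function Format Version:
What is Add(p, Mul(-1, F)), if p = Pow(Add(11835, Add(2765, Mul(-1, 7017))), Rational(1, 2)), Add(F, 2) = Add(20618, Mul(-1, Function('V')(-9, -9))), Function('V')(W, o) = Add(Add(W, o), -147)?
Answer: Add(-20781, Pow(7583, Rational(1, 2))) ≈ -20694.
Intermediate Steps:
Function('V')(W, o) = Add(-147, W, o)
F = 20781 (F = Add(-2, Add(20618, Mul(-1, Add(-147, -9, -9)))) = Add(-2, Add(20618, Mul(-1, -165))) = Add(-2, Add(20618, 165)) = Add(-2, 20783) = 20781)
p = Pow(7583, Rational(1, 2)) (p = Pow(Add(11835, Add(2765, -7017)), Rational(1, 2)) = Pow(Add(11835, -4252), Rational(1, 2)) = Pow(7583, Rational(1, 2)) ≈ 87.080)
Add(p, Mul(-1, F)) = Add(Pow(7583, Rational(1, 2)), Mul(-1, 20781)) = Add(Pow(7583, Rational(1, 2)), -20781) = Add(-20781, Pow(7583, Rational(1, 2)))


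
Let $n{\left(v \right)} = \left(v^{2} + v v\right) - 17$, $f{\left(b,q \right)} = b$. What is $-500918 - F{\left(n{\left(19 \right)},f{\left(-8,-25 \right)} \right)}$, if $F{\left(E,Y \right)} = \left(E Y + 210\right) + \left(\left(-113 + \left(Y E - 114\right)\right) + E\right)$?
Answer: $-490326$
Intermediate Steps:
$n{\left(v \right)} = -17 + 2 v^{2}$ ($n{\left(v \right)} = \left(v^{2} + v^{2}\right) - 17 = 2 v^{2} - 17 = -17 + 2 v^{2}$)
$F{\left(E,Y \right)} = -17 + E + 2 E Y$ ($F{\left(E,Y \right)} = \left(210 + E Y\right) + \left(\left(-113 + \left(E Y - 114\right)\right) + E\right) = \left(210 + E Y\right) + \left(\left(-113 + \left(-114 + E Y\right)\right) + E\right) = \left(210 + E Y\right) + \left(\left(-227 + E Y\right) + E\right) = \left(210 + E Y\right) + \left(-227 + E + E Y\right) = -17 + E + 2 E Y$)
$-500918 - F{\left(n{\left(19 \right)},f{\left(-8,-25 \right)} \right)} = -500918 - \left(-17 - \left(17 - 2 \cdot 19^{2}\right) + 2 \left(-17 + 2 \cdot 19^{2}\right) \left(-8\right)\right) = -500918 - \left(-17 + \left(-17 + 2 \cdot 361\right) + 2 \left(-17 + 2 \cdot 361\right) \left(-8\right)\right) = -500918 - \left(-17 + \left(-17 + 722\right) + 2 \left(-17 + 722\right) \left(-8\right)\right) = -500918 - \left(-17 + 705 + 2 \cdot 705 \left(-8\right)\right) = -500918 - \left(-17 + 705 - 11280\right) = -500918 - -10592 = -500918 + 10592 = -490326$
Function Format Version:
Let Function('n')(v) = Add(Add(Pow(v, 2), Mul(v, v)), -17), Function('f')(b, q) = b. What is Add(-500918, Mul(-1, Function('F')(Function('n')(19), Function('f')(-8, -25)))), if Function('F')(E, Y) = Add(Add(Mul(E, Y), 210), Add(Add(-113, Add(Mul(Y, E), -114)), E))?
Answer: -490326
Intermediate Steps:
Function('n')(v) = Add(-17, Mul(2, Pow(v, 2))) (Function('n')(v) = Add(Add(Pow(v, 2), Pow(v, 2)), -17) = Add(Mul(2, Pow(v, 2)), -17) = Add(-17, Mul(2, Pow(v, 2))))
Function('F')(E, Y) = Add(-17, E, Mul(2, E, Y)) (Function('F')(E, Y) = Add(Add(210, Mul(E, Y)), Add(Add(-113, Add(Mul(E, Y), -114)), E)) = Add(Add(210, Mul(E, Y)), Add(Add(-113, Add(-114, Mul(E, Y))), E)) = Add(Add(210, Mul(E, Y)), Add(Add(-227, Mul(E, Y)), E)) = Add(Add(210, Mul(E, Y)), Add(-227, E, Mul(E, Y))) = Add(-17, E, Mul(2, E, Y)))
Add(-500918, Mul(-1, Function('F')(Function('n')(19), Function('f')(-8, -25)))) = Add(-500918, Mul(-1, Add(-17, Add(-17, Mul(2, Pow(19, 2))), Mul(2, Add(-17, Mul(2, Pow(19, 2))), -8)))) = Add(-500918, Mul(-1, Add(-17, Add(-17, Mul(2, 361)), Mul(2, Add(-17, Mul(2, 361)), -8)))) = Add(-500918, Mul(-1, Add(-17, Add(-17, 722), Mul(2, Add(-17, 722), -8)))) = Add(-500918, Mul(-1, Add(-17, 705, Mul(2, 705, -8)))) = Add(-500918, Mul(-1, Add(-17, 705, -11280))) = Add(-500918, Mul(-1, -10592)) = Add(-500918, 10592) = -490326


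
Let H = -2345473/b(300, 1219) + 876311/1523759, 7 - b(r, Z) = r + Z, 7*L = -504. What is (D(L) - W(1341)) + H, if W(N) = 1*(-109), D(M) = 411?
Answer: 4773300851399/2303923608 ≈ 2071.8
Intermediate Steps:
L = -72 (L = (⅐)*(-504) = -72)
b(r, Z) = 7 - Z - r (b(r, Z) = 7 - (r + Z) = 7 - (Z + r) = 7 + (-Z - r) = 7 - Z - r)
W(N) = -109
H = 3575260575239/2303923608 (H = -2345473/(7 - 1*1219 - 1*300) + 876311/1523759 = -2345473/(7 - 1219 - 300) + 876311*(1/1523759) = -2345473/(-1512) + 876311/1523759 = -2345473*(-1/1512) + 876311/1523759 = 2345473/1512 + 876311/1523759 = 3575260575239/2303923608 ≈ 1551.8)
(D(L) - W(1341)) + H = (411 - 1*(-109)) + 3575260575239/2303923608 = (411 + 109) + 3575260575239/2303923608 = 520 + 3575260575239/2303923608 = 4773300851399/2303923608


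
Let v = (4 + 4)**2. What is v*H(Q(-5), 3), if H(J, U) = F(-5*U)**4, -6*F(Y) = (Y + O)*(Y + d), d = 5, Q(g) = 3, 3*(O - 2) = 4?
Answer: 60025000000/6561 ≈ 9.1488e+6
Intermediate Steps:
O = 10/3 (O = 2 + (1/3)*4 = 2 + 4/3 = 10/3 ≈ 3.3333)
F(Y) = -(5 + Y)*(10/3 + Y)/6 (F(Y) = -(Y + 10/3)*(Y + 5)/6 = -(10/3 + Y)*(5 + Y)/6 = -(5 + Y)*(10/3 + Y)/6)
H(J, U) = (-25/9 - 25*U**2/6 + 125*U/18)**4 (H(J, U) = (-25/9 - (-125)*U/18 - 25*U**2/6)**4 = (-25/9 + 125*U/18 - 25*U**2/6)**4 = (-25/9 - 25*U**2/6 + 125*U/18)**4)
v = 64 (v = 8**2 = 64)
v*H(Q(-5), 3) = 64*(390625*(2 - 5*3 + 3*3**2)**4/104976) = 64*(390625*(2 - 15 + 3*9)**4/104976) = 64*(390625*(2 - 15 + 27)**4/104976) = 64*((390625/104976)*14**4) = 64*((390625/104976)*38416) = 64*(937890625/6561) = 60025000000/6561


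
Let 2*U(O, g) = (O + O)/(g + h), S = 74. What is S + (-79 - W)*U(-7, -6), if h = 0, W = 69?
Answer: -296/3 ≈ -98.667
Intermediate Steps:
U(O, g) = O/g (U(O, g) = ((O + O)/(g + 0))/2 = ((2*O)/g)/2 = (2*O/g)/2 = O/g)
S + (-79 - W)*U(-7, -6) = 74 + (-79 - 1*69)*(-7/(-6)) = 74 + (-79 - 69)*(-7*(-⅙)) = 74 - 148*7/6 = 74 - 518/3 = -296/3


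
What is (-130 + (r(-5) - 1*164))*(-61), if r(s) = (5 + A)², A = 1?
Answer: 15738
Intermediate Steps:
r(s) = 36 (r(s) = (5 + 1)² = 6² = 36)
(-130 + (r(-5) - 1*164))*(-61) = (-130 + (36 - 1*164))*(-61) = (-130 + (36 - 164))*(-61) = (-130 - 128)*(-61) = -258*(-61) = 15738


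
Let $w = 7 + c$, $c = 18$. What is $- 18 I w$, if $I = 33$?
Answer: $-14850$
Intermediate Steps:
$w = 25$ ($w = 7 + 18 = 25$)
$- 18 I w = \left(-18\right) 33 \cdot 25 = \left(-594\right) 25 = -14850$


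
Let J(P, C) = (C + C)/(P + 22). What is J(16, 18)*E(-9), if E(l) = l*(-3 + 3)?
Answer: 0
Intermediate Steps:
J(P, C) = 2*C/(22 + P) (J(P, C) = (2*C)/(22 + P) = 2*C/(22 + P))
E(l) = 0 (E(l) = l*0 = 0)
J(16, 18)*E(-9) = (2*18/(22 + 16))*0 = (2*18/38)*0 = (2*18*(1/38))*0 = (18/19)*0 = 0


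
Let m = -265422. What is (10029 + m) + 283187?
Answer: 27794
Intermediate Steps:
(10029 + m) + 283187 = (10029 - 265422) + 283187 = -255393 + 283187 = 27794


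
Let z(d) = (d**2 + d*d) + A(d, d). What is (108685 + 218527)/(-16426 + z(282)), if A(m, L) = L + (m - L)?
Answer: 81803/35726 ≈ 2.2897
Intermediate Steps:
A(m, L) = m
z(d) = d + 2*d**2 (z(d) = (d**2 + d*d) + d = (d**2 + d**2) + d = 2*d**2 + d = d + 2*d**2)
(108685 + 218527)/(-16426 + z(282)) = (108685 + 218527)/(-16426 + 282*(1 + 2*282)) = 327212/(-16426 + 282*(1 + 564)) = 327212/(-16426 + 282*565) = 327212/(-16426 + 159330) = 327212/142904 = 327212*(1/142904) = 81803/35726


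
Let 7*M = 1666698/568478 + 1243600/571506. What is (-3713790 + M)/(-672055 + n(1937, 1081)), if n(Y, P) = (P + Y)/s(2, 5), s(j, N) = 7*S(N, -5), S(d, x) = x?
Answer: 10557467827101187565/1910746377736297881 ≈ 5.5253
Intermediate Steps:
M = 414871786997/568555028769 (M = (1666698/568478 + 1243600/571506)/7 = (1666698*(1/568478) + 1243600*(1/571506))/7 = (833349/284239 + 621800/285753)/7 = (⅐)*(414871786997/81222146967) = 414871786997/568555028769 ≈ 0.72970)
s(j, N) = -35 (s(j, N) = 7*(-5) = -35)
n(Y, P) = -P/35 - Y/35 (n(Y, P) = (P + Y)/(-35) = (P + Y)*(-1/35) = -P/35 - Y/35)
(-3713790 + M)/(-672055 + n(1937, 1081)) = (-3713790 + 414871786997/568555028769)/(-672055 + (-1/35*1081 - 1/35*1937)) = -2111493565420237513/(568555028769*(-672055 + (-1081/35 - 1937/35))) = -2111493565420237513/(568555028769*(-672055 - 3018/35)) = -2111493565420237513/(568555028769*(-23524943/35)) = -2111493565420237513/568555028769*(-35/23524943) = 10557467827101187565/1910746377736297881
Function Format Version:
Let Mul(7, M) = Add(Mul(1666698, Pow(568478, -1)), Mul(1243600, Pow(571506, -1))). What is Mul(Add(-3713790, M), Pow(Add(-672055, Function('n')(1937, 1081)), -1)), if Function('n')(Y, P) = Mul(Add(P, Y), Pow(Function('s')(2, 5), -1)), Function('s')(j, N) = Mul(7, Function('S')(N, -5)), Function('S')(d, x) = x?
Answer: Rational(10557467827101187565, 1910746377736297881) ≈ 5.5253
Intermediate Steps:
M = Rational(414871786997, 568555028769) (M = Mul(Rational(1, 7), Add(Mul(1666698, Pow(568478, -1)), Mul(1243600, Pow(571506, -1)))) = Mul(Rational(1, 7), Add(Mul(1666698, Rational(1, 568478)), Mul(1243600, Rational(1, 571506)))) = Mul(Rational(1, 7), Add(Rational(833349, 284239), Rational(621800, 285753))) = Mul(Rational(1, 7), Rational(414871786997, 81222146967)) = Rational(414871786997, 568555028769) ≈ 0.72970)
Function('s')(j, N) = -35 (Function('s')(j, N) = Mul(7, -5) = -35)
Function('n')(Y, P) = Add(Mul(Rational(-1, 35), P), Mul(Rational(-1, 35), Y)) (Function('n')(Y, P) = Mul(Add(P, Y), Pow(-35, -1)) = Mul(Add(P, Y), Rational(-1, 35)) = Add(Mul(Rational(-1, 35), P), Mul(Rational(-1, 35), Y)))
Mul(Add(-3713790, M), Pow(Add(-672055, Function('n')(1937, 1081)), -1)) = Mul(Add(-3713790, Rational(414871786997, 568555028769)), Pow(Add(-672055, Add(Mul(Rational(-1, 35), 1081), Mul(Rational(-1, 35), 1937))), -1)) = Mul(Rational(-2111493565420237513, 568555028769), Pow(Add(-672055, Add(Rational(-1081, 35), Rational(-1937, 35))), -1)) = Mul(Rational(-2111493565420237513, 568555028769), Pow(Add(-672055, Rational(-3018, 35)), -1)) = Mul(Rational(-2111493565420237513, 568555028769), Pow(Rational(-23524943, 35), -1)) = Mul(Rational(-2111493565420237513, 568555028769), Rational(-35, 23524943)) = Rational(10557467827101187565, 1910746377736297881)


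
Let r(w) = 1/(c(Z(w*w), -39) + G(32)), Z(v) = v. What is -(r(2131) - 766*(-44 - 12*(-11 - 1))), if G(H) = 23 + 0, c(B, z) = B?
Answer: 347854694399/4541184 ≈ 76600.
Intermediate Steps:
G(H) = 23
r(w) = 1/(23 + w²) (r(w) = 1/(w*w + 23) = 1/(w² + 23) = 1/(23 + w²))
-(r(2131) - 766*(-44 - 12*(-11 - 1))) = -(1/(23 + 2131²) - 766*(-44 - 12*(-11 - 1))) = -(1/(23 + 4541161) - 766*(-44 - 12*(-12))) = -(1/4541184 - 766*(-44 + 144)) = -(1/4541184 - 766*100) = -(1/4541184 - 1*76600) = -(1/4541184 - 76600) = -1*(-347854694399/4541184) = 347854694399/4541184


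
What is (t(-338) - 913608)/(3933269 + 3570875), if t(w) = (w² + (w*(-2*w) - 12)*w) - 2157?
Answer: 76431479/7504144 ≈ 10.185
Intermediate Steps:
t(w) = -2157 + w² + w*(-12 - 2*w²) (t(w) = (w² + (-2*w² - 12)*w) - 2157 = (w² + (-12 - 2*w²)*w) - 2157 = (w² + w*(-12 - 2*w²)) - 2157 = -2157 + w² + w*(-12 - 2*w²))
(t(-338) - 913608)/(3933269 + 3570875) = ((-2157 + (-338)² - 12*(-338) - 2*(-338)³) - 913608)/(3933269 + 3570875) = ((-2157 + 114244 + 4056 - 2*(-38614472)) - 913608)/7504144 = ((-2157 + 114244 + 4056 + 77228944) - 913608)*(1/7504144) = (77345087 - 913608)*(1/7504144) = 76431479*(1/7504144) = 76431479/7504144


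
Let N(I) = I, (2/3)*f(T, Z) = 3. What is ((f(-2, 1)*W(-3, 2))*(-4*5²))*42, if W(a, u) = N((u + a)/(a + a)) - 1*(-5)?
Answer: -97650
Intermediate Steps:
f(T, Z) = 9/2 (f(T, Z) = (3/2)*3 = 9/2)
W(a, u) = 5 + (a + u)/(2*a) (W(a, u) = (u + a)/(a + a) - 1*(-5) = (a + u)/((2*a)) + 5 = (a + u)*(1/(2*a)) + 5 = (a + u)/(2*a) + 5 = 5 + (a + u)/(2*a))
((f(-2, 1)*W(-3, 2))*(-4*5²))*42 = ((9*((½)*(2 + 11*(-3))/(-3))/2)*(-4*5²))*42 = ((9*((½)*(-⅓)*(2 - 33))/2)*(-4*25))*42 = ((9*((½)*(-⅓)*(-31))/2)*(-100))*42 = (((9/2)*(31/6))*(-100))*42 = ((93/4)*(-100))*42 = -2325*42 = -97650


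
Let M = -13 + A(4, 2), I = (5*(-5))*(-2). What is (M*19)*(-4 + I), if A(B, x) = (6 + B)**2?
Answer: 76038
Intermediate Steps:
I = 50 (I = -25*(-2) = 50)
M = 87 (M = -13 + (6 + 4)**2 = -13 + 10**2 = -13 + 100 = 87)
(M*19)*(-4 + I) = (87*19)*(-4 + 50) = 1653*46 = 76038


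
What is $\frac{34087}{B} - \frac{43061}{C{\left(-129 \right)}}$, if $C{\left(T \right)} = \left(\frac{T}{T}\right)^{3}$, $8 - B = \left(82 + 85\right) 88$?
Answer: $- \frac{632514055}{14688} \approx -43063.0$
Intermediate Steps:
$B = -14688$ ($B = 8 - \left(82 + 85\right) 88 = 8 - 167 \cdot 88 = 8 - 14696 = -14688$)
$C{\left(T \right)} = 1$ ($C{\left(T \right)} = 1^{3} = 1$)
$\frac{34087}{B} - \frac{43061}{C{\left(-129 \right)}} = \frac{34087}{-14688} - \frac{43061}{1} = 34087 \left(- \frac{1}{14688}\right) - 43061 = - \frac{34087}{14688} - 43061 = - \frac{632514055}{14688}$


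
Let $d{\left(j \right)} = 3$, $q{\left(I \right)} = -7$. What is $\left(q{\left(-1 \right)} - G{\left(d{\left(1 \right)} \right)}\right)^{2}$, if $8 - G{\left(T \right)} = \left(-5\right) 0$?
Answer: $225$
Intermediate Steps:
$G{\left(T \right)} = 8$ ($G{\left(T \right)} = 8 - \left(-5\right) 0 = 8 - 0 = 8 + 0 = 8$)
$\left(q{\left(-1 \right)} - G{\left(d{\left(1 \right)} \right)}\right)^{2} = \left(-7 - 8\right)^{2} = \left(-15\right)^{2} = 225$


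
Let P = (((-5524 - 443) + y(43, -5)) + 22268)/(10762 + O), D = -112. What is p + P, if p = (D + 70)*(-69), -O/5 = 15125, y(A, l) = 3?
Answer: 187956670/64863 ≈ 2897.8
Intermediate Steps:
O = -75625 (O = -5*15125 = -75625)
p = 2898 (p = (-112 + 70)*(-69) = -42*(-69) = 2898)
P = -16304/64863 (P = (((-5524 - 443) + 3) + 22268)/(10762 - 75625) = ((-5967 + 3) + 22268)/(-64863) = (-5964 + 22268)*(-1/64863) = 16304*(-1/64863) = -16304/64863 ≈ -0.25136)
p + P = 2898 - 16304/64863 = 187956670/64863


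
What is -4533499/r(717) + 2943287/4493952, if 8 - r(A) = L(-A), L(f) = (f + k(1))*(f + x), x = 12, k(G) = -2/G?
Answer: 21865240815617/2277925847424 ≈ 9.5988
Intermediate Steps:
L(f) = (-2 + f)*(12 + f) (L(f) = (f - 2/1)*(f + 12) = (f - 2*1)*(12 + f) = (f - 2)*(12 + f) = (-2 + f)*(12 + f))
r(A) = 32 - A² + 10*A (r(A) = 8 - (-24 + (-A)² + 10*(-A)) = 8 - (-24 + A² - 10*A) = 8 + (24 - A² + 10*A) = 32 - A² + 10*A)
-4533499/r(717) + 2943287/4493952 = -4533499/(32 - 1*717² + 10*717) + 2943287/4493952 = -4533499/(32 - 1*514089 + 7170) + 2943287*(1/4493952) = -4533499/(32 - 514089 + 7170) + 2943287/4493952 = -4533499/(-506887) + 2943287/4493952 = -4533499*(-1/506887) + 2943287/4493952 = 4533499/506887 + 2943287/4493952 = 21865240815617/2277925847424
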